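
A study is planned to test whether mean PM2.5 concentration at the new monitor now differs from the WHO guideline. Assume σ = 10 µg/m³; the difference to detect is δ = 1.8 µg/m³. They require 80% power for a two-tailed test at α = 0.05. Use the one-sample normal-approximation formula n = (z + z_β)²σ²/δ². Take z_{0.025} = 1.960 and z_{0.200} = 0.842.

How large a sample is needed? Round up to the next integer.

n = (z_{α/2} + z_β)² · σ² / δ²
  = (1.960 + 0.842)² · 10² / 1.8²
  = 7.8512 · 100 / 3.24
  = 242.32
Round up → n = 243.

n = 243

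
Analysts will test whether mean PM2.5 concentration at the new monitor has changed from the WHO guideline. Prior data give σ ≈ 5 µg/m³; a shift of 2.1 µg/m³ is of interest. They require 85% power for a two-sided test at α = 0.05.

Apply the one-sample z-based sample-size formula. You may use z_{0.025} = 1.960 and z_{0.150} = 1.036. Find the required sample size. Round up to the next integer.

n = 51

n = (z_{α/2} + z_β)² · σ² / δ²
  = (1.960 + 1.036)² · 5² / 2.1²
  = 8.9760 · 25 / 4.41
  = 50.88
Round up → n = 51.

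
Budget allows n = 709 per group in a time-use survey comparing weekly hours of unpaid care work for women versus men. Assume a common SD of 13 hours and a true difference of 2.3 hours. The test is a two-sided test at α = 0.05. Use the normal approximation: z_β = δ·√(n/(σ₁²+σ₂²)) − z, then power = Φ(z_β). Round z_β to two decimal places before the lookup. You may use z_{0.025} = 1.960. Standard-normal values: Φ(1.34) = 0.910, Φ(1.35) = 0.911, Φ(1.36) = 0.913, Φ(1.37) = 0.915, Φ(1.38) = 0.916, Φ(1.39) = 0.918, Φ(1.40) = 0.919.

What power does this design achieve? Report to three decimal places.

z_β = δ·√(n/(σ₁²+σ₂²)) − z_{α/2}
    = 2.3 · √(709/338) − 1.960
    = 2.3 · 1.44832 − 1.960
    = 3.3311 − 1.960 = 1.3711 → 1.37
Power = Φ(1.37) = 0.915.

Power ≈ 0.915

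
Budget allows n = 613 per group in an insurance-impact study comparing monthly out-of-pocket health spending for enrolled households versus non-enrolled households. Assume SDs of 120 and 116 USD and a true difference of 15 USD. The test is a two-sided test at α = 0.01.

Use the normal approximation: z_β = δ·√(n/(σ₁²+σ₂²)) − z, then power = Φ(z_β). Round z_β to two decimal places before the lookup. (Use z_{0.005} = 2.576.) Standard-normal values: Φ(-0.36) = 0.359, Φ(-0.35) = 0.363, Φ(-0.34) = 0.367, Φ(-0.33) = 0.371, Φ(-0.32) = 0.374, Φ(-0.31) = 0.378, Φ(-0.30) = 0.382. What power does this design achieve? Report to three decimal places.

z_β = δ·√(n/(σ₁²+σ₂²)) − z_{α/2}
    = 15 · √(613/27856) − 2.576
    = 15 · 0.14834 − 2.576
    = 2.2252 − 2.576 = -0.3508 → -0.35
Power = Φ(-0.35) = 0.363.

Power ≈ 0.363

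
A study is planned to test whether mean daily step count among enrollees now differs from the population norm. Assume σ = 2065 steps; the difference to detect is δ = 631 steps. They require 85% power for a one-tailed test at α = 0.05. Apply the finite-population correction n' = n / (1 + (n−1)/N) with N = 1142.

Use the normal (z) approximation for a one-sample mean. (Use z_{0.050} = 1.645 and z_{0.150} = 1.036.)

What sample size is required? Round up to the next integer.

n = 73

n = (z_α + z_β)² · σ² / δ²
  = (1.645 + 1.036)² · 2065² / 631²
  = 7.1878 · 4264225 / 398161
  = 76.98
Finite-population correction (N = 1142): 76.98 / (1 + (76.98 − 1)/1142) = 72.18.
Round up → n = 73.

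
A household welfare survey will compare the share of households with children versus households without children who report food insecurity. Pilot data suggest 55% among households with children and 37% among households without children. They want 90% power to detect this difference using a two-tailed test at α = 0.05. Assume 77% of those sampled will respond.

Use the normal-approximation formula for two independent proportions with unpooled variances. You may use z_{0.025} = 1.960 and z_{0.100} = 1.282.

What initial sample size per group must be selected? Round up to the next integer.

n = (z_{α/2} + z_β)² · [p₁(1−p₁) + p₂(1−p₂)] / (p₁ − p₂)²
  = (1.960 + 1.282)² · (0.55·0.45 + 0.37·0.63) / (0.18)²
  = (3.242)² · (0.2475 + 0.2331) / 0.0324
  = 10.5106 · 0.4806 / 0.0324
  = 155.91
Adjust for 77% response: 155.91 / 0.77 = 202.48.
Round up → n = 203 per group.

n = 203 per group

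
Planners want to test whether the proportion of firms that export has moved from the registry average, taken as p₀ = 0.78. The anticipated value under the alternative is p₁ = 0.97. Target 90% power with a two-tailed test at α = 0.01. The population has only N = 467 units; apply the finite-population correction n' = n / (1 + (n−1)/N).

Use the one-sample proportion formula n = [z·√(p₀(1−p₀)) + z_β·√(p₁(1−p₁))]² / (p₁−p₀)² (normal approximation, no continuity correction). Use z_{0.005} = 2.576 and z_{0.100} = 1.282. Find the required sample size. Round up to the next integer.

n = 42

n = [z_{α/2}·√(p₀q₀) + z_β·√(p₁q₁)]² / (p₁ − p₀)²
  = [2.576·√(0.78·0.22) + 1.282·√(0.97·0.03)]² / (0.19)²
  = [2.576·0.4142 + 1.282·0.1706]² / 0.0361
  = [1.2858]² / 0.0361
  = 45.80
Finite-population correction (N = 467): 45.80 / (1 + (45.80 − 1)/467) = 41.79.
Round up → n = 42.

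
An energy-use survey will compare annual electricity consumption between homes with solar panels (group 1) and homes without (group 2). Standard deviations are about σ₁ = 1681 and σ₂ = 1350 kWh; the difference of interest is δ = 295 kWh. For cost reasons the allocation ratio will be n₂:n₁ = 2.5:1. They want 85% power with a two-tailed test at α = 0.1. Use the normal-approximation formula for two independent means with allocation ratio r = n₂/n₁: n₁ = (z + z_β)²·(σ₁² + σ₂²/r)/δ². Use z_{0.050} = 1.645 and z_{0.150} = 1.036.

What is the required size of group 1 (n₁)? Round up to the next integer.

n₁ = (z_{α/2} + z_β)² · (σ₁² + σ₂²/r) / δ²
   = (1.645 + 1.036)² · (1681² + 1350²/2.5) / 295²
   = 7.1878 · (2825761 + 729000) / 87025
   = 7.1878 · 3554761 / 87025
   = 293.60
Round up → n₁ = 294; n₂ = r·n₁ = 2.5 × 294 = 735.

n₁ = 294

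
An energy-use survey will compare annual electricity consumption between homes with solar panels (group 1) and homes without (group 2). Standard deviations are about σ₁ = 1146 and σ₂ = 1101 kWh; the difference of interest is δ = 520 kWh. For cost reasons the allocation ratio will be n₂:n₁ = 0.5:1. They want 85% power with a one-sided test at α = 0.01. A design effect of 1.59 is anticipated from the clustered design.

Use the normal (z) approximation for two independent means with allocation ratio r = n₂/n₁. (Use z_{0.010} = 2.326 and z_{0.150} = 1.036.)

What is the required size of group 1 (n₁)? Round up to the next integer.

n₁ = (z_α + z_β)² · (σ₁² + σ₂²/r) / δ²
   = (2.326 + 1.036)² · (1146² + 1101²/0.5) / 520²
   = 11.3030 · (1313316 + 2424402) / 270400
   = 11.3030 · 3737718 / 270400
   = 156.24
Design effect: 1.59 × 156.24 = 248.42.
Round up → n₁ = 249; n₂ = r·n₁ = 0.5 × 249 = 125.

n₁ = 249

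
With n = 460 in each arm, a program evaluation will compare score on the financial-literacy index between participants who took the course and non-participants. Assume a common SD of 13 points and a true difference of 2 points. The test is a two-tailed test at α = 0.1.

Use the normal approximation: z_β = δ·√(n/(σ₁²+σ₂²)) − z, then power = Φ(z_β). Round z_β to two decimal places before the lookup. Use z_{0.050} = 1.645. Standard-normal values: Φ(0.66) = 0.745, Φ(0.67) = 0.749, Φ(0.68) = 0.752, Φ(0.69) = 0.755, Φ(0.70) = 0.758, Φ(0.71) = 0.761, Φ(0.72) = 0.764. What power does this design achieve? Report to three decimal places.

z_β = δ·√(n/(σ₁²+σ₂²)) − z_{α/2}
    = 2 · √(460/338) − 1.645
    = 2 · 1.16660 − 1.645
    = 2.3332 − 1.645 = 0.6882 → 0.69
Power = Φ(0.69) = 0.755.

Power ≈ 0.755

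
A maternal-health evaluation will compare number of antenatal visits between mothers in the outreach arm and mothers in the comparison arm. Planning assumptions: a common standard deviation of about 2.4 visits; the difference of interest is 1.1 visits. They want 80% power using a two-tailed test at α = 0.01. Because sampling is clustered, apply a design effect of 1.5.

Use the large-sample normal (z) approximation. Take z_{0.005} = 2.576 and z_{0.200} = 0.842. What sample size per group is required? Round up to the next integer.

n = 167 per group

n = (z_{α/2} + z_β)² · (σ₁² + σ₂²) / δ²
  = (2.576 + 0.842)² · (2·2.4² = 11.52) / 1.1²
  = 11.6827 · 11.52 / 1.21
  = 111.23
Design effect: 1.5 × 111.23 = 166.84.
Round up → n = 167 per group.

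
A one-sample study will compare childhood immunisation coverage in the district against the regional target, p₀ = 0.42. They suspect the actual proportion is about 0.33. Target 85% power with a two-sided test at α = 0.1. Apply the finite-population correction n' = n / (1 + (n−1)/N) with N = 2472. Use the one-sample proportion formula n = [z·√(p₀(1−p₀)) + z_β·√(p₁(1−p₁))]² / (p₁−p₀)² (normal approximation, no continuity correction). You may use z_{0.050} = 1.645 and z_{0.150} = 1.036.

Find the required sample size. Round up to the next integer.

n = 193

n = [z_{α/2}·√(p₀q₀) + z_β·√(p₁q₁)]² / (p₁ − p₀)²
  = [1.645·√(0.42·0.58) + 1.036·√(0.33·0.67)]² / (-0.09)²
  = [1.645·0.4936 + 1.036·0.4702]² / 0.0081
  = [1.2990]² / 0.0081
  = 208.34
Finite-population correction (N = 2472): 208.34 / (1 + (208.34 − 1)/2472) = 192.21.
Round up → n = 193.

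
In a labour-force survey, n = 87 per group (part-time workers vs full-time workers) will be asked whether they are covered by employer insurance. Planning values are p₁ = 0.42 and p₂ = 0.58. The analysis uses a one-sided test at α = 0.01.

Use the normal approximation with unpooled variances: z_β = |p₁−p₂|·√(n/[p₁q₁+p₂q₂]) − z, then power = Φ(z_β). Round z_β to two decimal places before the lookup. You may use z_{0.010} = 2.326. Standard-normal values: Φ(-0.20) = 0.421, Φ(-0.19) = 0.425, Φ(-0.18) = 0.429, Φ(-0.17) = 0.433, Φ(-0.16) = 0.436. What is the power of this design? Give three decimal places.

z_β = |p₁−p₂|·√(n/[p₁q₁+p₂q₂]) − z_α
    = 0.16 · √(87/0.4872) − 2.326
    = 0.16 · 13.3631 − 2.326
    = 2.1381 − 2.326 = -0.1879 → -0.19
Power = Φ(-0.19) = 0.425.

Power ≈ 0.425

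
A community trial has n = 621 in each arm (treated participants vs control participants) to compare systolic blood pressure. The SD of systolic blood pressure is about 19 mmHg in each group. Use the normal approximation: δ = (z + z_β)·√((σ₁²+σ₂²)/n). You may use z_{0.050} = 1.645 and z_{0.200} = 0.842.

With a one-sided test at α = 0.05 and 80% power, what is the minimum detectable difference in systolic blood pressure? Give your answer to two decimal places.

δ = (z_α + z_β) · √((σ₁²+σ₂²)/n)
  = (1.645 + 0.842) · √(722/621)
  = 2.487 · √1.1626
  = 2.487 · 1.0783
  = 2.6816

Minimum detectable difference ≈ 2.68 mmHg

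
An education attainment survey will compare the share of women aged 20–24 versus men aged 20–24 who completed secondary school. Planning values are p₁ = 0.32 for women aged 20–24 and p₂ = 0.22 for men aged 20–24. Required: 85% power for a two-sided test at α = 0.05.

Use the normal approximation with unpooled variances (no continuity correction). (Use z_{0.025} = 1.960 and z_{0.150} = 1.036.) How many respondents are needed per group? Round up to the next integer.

n = (z_{α/2} + z_β)² · [p₁(1−p₁) + p₂(1−p₂)] / (p₁ − p₂)²
  = (1.960 + 1.036)² · (0.32·0.68 + 0.22·0.78) / (0.10)²
  = (2.996)² · (0.2176 + 0.1716) / 0.0100
  = 8.9760 · 0.3892 / 0.0100
  = 349.35
Round up → n = 350 per group.

n = 350 per group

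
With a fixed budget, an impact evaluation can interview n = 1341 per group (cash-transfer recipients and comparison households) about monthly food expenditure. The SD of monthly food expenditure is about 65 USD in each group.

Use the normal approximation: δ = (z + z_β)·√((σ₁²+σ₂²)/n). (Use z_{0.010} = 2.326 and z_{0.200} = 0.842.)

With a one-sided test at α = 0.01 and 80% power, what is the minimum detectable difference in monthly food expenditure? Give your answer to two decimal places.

Minimum detectable difference ≈ 7.95 USD

δ = (z_α + z_β) · √((σ₁²+σ₂²)/n)
  = (2.326 + 0.842) · √(8450/1341)
  = 3.168 · √6.3013
  = 3.168 · 2.5102
  = 7.9524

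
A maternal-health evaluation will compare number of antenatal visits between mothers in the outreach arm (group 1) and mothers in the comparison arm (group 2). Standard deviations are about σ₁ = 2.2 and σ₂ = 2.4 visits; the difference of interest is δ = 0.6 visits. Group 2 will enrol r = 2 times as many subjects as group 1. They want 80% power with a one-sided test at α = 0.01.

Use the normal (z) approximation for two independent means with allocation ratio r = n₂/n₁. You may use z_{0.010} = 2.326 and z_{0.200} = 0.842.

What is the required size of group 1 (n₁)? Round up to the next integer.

n₁ = (z_α + z_β)² · (σ₁² + σ₂²/r) / δ²
   = (2.326 + 0.842)² · (2.2² + 2.4²/2) / 0.6²
   = 10.0362 · (4.84 + 2.88) / 0.36
   = 10.0362 · 7.72 / 0.36
   = 215.22
Round up → n₁ = 216; n₂ = r·n₁ = 2 × 216 = 432.

n₁ = 216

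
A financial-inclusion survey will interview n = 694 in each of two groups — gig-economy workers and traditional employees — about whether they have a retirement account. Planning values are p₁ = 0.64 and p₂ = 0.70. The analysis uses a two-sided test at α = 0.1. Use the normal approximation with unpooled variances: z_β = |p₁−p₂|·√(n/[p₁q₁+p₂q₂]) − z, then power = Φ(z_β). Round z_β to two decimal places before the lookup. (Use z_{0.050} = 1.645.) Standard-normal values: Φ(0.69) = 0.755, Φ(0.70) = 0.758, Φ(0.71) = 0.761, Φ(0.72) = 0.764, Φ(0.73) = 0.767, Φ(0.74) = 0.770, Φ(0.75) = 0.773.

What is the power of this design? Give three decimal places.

z_β = |p₁−p₂|·√(n/[p₁q₁+p₂q₂]) − z_{α/2}
    = 0.06 · √(694/0.4404) − 1.645
    = 0.06 · 39.6969 − 1.645
    = 2.3818 − 1.645 = 0.7368 → 0.74
Power = Φ(0.74) = 0.770.

Power ≈ 0.770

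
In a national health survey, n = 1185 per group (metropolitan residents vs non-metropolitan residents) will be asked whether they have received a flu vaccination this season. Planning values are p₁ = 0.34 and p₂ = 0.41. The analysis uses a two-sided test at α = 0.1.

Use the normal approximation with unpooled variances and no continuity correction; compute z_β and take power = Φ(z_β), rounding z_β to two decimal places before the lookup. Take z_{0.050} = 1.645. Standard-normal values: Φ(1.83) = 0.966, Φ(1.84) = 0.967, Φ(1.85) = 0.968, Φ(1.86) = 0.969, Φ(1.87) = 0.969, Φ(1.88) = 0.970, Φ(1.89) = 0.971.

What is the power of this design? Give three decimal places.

Power ≈ 0.970

z_β = |p₁−p₂|·√(n/[p₁q₁+p₂q₂]) − z_{α/2}
    = 0.07 · √(1185/0.4663) − 1.645
    = 0.07 · 50.4111 − 1.645
    = 3.5288 − 1.645 = 1.8838 → 1.88
Power = Φ(1.88) = 0.970.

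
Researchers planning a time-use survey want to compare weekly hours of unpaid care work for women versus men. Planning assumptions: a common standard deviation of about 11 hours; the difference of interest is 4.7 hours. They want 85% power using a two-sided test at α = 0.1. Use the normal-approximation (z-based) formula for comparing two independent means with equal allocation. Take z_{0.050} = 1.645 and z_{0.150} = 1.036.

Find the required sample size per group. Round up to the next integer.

n = (z_{α/2} + z_β)² · (σ₁² + σ₂²) / δ²
  = (1.645 + 1.036)² · (2·11² = 242) / 4.7²
  = 7.1878 · 242 / 22.09
  = 78.74
Round up → n = 79 per group.

n = 79 per group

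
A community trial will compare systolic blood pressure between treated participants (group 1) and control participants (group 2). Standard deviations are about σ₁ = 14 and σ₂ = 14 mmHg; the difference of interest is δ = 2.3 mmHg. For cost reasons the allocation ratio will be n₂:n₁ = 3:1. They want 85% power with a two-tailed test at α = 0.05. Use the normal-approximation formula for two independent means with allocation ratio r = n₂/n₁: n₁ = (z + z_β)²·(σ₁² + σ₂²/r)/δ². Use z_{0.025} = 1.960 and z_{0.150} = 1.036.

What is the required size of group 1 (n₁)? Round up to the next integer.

n₁ = 444

n₁ = (z_{α/2} + z_β)² · (σ₁² + σ₂²/r) / δ²
   = (1.960 + 1.036)² · (14² + 14²/3) / 2.3²
   = 8.9760 · (196 + 65.3333) / 5.29
   = 8.9760 · 261.3333 / 5.29
   = 443.43
Round up → n₁ = 444; n₂ = r·n₁ = 3 × 444 = 1332.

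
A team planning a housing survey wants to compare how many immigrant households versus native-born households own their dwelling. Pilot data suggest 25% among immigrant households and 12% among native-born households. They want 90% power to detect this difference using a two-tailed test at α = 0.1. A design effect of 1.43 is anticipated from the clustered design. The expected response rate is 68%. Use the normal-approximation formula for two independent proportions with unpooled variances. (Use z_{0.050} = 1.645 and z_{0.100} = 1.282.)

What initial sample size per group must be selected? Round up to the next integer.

n = (z_{α/2} + z_β)² · [p₁(1−p₁) + p₂(1−p₂)] / (p₁ − p₂)²
  = (1.645 + 1.282)² · (0.25·0.75 + 0.12·0.88) / (0.13)²
  = (2.927)² · (0.1875 + 0.1056) / 0.0169
  = 8.5673 · 0.2931 / 0.0169
  = 148.58
Design effect: 1.43 × 148.58 = 212.48.
Adjust for 68% response: 212.48 / 0.68 = 312.47.
Round up → n = 313 per group.

n = 313 per group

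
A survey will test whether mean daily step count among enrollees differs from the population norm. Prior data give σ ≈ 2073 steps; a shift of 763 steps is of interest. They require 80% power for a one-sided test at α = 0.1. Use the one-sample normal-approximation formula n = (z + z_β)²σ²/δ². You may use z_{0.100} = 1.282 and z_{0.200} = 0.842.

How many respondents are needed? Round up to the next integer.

n = 34

n = (z_α + z_β)² · σ² / δ²
  = (1.282 + 0.842)² · 2073² / 763²
  = 4.5114 · 4297329 / 582169
  = 33.30
Round up → n = 34.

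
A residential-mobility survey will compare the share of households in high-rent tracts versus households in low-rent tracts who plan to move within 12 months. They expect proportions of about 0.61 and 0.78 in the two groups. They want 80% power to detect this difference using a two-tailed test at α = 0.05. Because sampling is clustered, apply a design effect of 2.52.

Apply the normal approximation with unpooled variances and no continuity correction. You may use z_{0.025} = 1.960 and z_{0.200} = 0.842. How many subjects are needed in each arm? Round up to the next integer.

n = (z_{α/2} + z_β)² · [p₁(1−p₁) + p₂(1−p₂)] / (p₁ − p₂)²
  = (1.960 + 0.842)² · (0.61·0.39 + 0.78·0.22) / (-0.17)²
  = (2.802)² · (0.2379 + 0.1716) / 0.0289
  = 7.8512 · 0.4095 / 0.0289
  = 111.25
Design effect: 2.52 × 111.25 = 280.35.
Round up → n = 281 per group.

n = 281 per group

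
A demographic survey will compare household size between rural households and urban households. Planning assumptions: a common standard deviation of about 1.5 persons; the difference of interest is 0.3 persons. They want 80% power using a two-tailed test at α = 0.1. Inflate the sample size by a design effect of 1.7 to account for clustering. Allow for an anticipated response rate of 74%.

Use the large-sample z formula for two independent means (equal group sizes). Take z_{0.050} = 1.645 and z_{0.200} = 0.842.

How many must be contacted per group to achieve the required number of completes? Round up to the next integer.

n = (z_{α/2} + z_β)² · (σ₁² + σ₂²) / δ²
  = (1.645 + 0.842)² · (2·1.5² = 4.5) / 0.3²
  = 6.1852 · 4.5 / 0.09
  = 309.26
Design effect: 1.7 × 309.26 = 525.74.
Adjust for 74% response: 525.74 / 0.74 = 710.46.
Round up → n = 711 per group.

n = 711 per group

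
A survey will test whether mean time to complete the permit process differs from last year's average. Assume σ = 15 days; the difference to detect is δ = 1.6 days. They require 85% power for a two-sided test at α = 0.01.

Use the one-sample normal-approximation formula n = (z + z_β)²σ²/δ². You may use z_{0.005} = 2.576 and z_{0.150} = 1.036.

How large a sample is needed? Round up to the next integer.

n = 1147

n = (z_{α/2} + z_β)² · σ² / δ²
  = (2.576 + 1.036)² · 15² / 1.6²
  = 13.0465 · 225 / 2.56
  = 1146.67
Round up → n = 1147.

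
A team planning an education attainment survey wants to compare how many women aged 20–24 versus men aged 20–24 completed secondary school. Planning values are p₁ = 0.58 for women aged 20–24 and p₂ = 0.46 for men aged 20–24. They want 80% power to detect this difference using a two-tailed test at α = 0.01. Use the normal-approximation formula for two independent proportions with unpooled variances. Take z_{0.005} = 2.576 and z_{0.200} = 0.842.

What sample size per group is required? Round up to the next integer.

n = (z_{α/2} + z_β)² · [p₁(1−p₁) + p₂(1−p₂)] / (p₁ − p₂)²
  = (2.576 + 0.842)² · (0.58·0.42 + 0.46·0.54) / (0.12)²
  = (3.418)² · (0.2436 + 0.2484) / 0.0144
  = 11.6827 · 0.4920 / 0.0144
  = 399.16
Round up → n = 400 per group.

n = 400 per group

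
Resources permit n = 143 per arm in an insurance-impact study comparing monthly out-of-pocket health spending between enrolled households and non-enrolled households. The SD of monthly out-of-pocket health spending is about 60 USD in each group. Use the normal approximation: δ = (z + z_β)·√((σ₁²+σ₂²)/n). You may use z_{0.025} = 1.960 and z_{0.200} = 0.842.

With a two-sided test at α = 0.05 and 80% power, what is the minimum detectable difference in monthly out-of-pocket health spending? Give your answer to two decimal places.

Minimum detectable difference ≈ 19.88 USD

δ = (z_{α/2} + z_β) · √((σ₁²+σ₂²)/n)
  = (1.960 + 0.842) · √(7200/143)
  = 2.802 · √50.3497
  = 2.802 · 7.0957
  = 19.8823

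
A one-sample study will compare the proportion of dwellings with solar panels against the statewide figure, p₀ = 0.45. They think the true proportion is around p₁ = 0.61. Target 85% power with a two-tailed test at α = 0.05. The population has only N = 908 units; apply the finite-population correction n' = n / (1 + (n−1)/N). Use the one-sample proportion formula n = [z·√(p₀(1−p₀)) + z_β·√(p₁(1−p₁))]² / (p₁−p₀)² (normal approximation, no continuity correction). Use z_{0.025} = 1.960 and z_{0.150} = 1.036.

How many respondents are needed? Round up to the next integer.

n = [z_{α/2}·√(p₀q₀) + z_β·√(p₁q₁)]² / (p₁ − p₀)²
  = [1.960·√(0.45·0.55) + 1.036·√(0.61·0.39)]² / (0.16)²
  = [1.960·0.4975 + 1.036·0.4877]² / 0.0256
  = [1.4804]² / 0.0256
  = 85.61
Finite-population correction (N = 908): 85.61 / (1 + (85.61 − 1)/908) = 78.31.
Round up → n = 79.

n = 79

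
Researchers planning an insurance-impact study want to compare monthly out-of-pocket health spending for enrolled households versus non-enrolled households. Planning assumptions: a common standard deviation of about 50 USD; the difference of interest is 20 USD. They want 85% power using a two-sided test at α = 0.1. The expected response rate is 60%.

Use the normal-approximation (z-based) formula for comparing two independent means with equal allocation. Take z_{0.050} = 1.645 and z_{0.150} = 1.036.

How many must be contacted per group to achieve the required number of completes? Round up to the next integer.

n = 150 per group

n = (z_{α/2} + z_β)² · (σ₁² + σ₂²) / δ²
  = (1.645 + 1.036)² · (2·50² = 5000) / 20²
  = 7.1878 · 5000 / 400
  = 89.85
Adjust for 60% response: 89.85 / 0.60 = 149.75.
Round up → n = 150 per group.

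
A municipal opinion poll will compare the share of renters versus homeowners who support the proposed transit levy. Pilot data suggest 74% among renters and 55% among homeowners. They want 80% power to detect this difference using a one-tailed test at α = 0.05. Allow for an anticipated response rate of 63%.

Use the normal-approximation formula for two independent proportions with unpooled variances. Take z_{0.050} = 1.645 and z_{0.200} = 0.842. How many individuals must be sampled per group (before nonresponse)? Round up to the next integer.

n = 120 per group

n = (z_α + z_β)² · [p₁(1−p₁) + p₂(1−p₂)] / (p₁ − p₂)²
  = (1.645 + 0.842)² · (0.74·0.26 + 0.55·0.45) / (0.19)²
  = (2.487)² · (0.1924 + 0.2475) / 0.0361
  = 6.1852 · 0.4399 / 0.0361
  = 75.37
Adjust for 63% response: 75.37 / 0.63 = 119.63.
Round up → n = 120 per group.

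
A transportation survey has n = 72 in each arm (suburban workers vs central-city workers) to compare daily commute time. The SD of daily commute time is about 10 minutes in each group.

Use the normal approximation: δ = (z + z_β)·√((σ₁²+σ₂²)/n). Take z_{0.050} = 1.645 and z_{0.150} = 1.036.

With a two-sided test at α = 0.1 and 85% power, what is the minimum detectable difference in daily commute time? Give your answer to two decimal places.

δ = (z_{α/2} + z_β) · √((σ₁²+σ₂²)/n)
  = (1.645 + 1.036) · √(200/72)
  = 2.681 · √2.7778
  = 2.681 · 1.6667
  = 4.4683

Minimum detectable difference ≈ 4.47 minutes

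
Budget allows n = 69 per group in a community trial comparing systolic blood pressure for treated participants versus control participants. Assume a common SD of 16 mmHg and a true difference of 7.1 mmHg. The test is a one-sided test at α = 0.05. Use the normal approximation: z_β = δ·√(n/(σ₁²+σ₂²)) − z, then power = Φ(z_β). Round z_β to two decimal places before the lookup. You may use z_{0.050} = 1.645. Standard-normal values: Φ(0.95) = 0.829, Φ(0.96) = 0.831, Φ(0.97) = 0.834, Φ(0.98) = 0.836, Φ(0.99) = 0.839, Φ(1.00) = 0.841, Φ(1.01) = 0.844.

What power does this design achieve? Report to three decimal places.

Power ≈ 0.831

z_β = δ·√(n/(σ₁²+σ₂²)) − z_α
    = 7.1 · √(69/512) − 1.645
    = 7.1 · 0.36710 − 1.645
    = 2.6064 − 1.645 = 0.9614 → 0.96
Power = Φ(0.96) = 0.831.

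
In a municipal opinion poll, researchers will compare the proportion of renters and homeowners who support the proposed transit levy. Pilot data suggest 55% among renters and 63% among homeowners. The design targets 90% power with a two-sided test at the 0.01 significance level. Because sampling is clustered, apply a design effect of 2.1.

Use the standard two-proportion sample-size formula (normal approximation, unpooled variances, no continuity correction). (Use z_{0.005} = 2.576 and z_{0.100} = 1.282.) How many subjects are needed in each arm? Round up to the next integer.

n = 2348 per group

n = (z_{α/2} + z_β)² · [p₁(1−p₁) + p₂(1−p₂)] / (p₁ − p₂)²
  = (2.576 + 1.282)² · (0.55·0.45 + 0.63·0.37) / (-0.08)²
  = (3.858)² · (0.2475 + 0.2331) / 0.0064
  = 14.8842 · 0.4806 / 0.0064
  = 1117.71
Design effect: 2.1 × 1117.71 = 2347.19.
Round up → n = 2348 per group.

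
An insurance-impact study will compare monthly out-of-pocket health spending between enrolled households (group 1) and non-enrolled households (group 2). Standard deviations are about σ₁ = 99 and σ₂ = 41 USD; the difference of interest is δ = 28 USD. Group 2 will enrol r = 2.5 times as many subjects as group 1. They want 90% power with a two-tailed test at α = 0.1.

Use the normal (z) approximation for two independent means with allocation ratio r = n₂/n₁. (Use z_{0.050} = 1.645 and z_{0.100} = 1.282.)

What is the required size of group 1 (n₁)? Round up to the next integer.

n₁ = 115

n₁ = (z_{α/2} + z_β)² · (σ₁² + σ₂²/r) / δ²
   = (1.645 + 1.282)² · (99² + 41²/2.5) / 28²
   = 8.5673 · (9801 + 672.4) / 784
   = 8.5673 · 10473.4 / 784
   = 114.45
Round up → n₁ = 115; n₂ = r·n₁ = 2.5 × 115 = 288.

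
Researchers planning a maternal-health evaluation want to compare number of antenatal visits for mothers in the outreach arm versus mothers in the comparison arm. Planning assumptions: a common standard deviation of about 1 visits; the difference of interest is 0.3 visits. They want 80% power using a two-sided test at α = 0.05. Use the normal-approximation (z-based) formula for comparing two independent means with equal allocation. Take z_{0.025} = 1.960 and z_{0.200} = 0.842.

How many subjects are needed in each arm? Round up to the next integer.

n = (z_{α/2} + z_β)² · (σ₁² + σ₂²) / δ²
  = (1.960 + 0.842)² · (2·1² = 2) / 0.3²
  = 7.8512 · 2 / 0.09
  = 174.47
Round up → n = 175 per group.

n = 175 per group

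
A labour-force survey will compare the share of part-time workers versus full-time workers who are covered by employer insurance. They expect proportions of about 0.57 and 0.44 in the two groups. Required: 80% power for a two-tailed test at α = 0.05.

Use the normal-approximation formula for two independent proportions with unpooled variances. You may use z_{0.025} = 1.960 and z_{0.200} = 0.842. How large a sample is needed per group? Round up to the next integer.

n = 229 per group

n = (z_{α/2} + z_β)² · [p₁(1−p₁) + p₂(1−p₂)] / (p₁ − p₂)²
  = (1.960 + 0.842)² · (0.57·0.43 + 0.44·0.56) / (0.13)²
  = (2.802)² · (0.2451 + 0.2464) / 0.0169
  = 7.8512 · 0.4915 / 0.0169
  = 228.34
Round up → n = 229 per group.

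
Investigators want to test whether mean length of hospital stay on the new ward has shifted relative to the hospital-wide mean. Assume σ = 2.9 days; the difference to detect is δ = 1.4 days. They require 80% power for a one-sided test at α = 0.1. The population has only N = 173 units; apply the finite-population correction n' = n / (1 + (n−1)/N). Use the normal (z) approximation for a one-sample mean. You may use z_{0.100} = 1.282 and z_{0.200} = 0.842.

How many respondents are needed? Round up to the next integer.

n = (z_α + z_β)² · σ² / δ²
  = (1.282 + 0.842)² · 2.9² / 1.4²
  = 4.5114 · 8.41 / 1.96
  = 19.36
Finite-population correction (N = 173): 19.36 / (1 + (19.36 − 1)/173) = 17.50.
Round up → n = 18.

n = 18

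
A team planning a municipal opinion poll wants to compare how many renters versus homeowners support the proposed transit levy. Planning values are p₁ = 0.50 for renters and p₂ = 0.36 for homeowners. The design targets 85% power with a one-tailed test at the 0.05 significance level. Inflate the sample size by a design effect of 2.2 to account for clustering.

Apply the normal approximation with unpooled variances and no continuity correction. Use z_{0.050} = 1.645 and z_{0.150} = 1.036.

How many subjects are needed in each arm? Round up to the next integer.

n = (z_α + z_β)² · [p₁(1−p₁) + p₂(1−p₂)] / (p₁ − p₂)²
  = (1.645 + 1.036)² · (0.50·0.50 + 0.36·0.64) / (0.14)²
  = (2.681)² · (0.2500 + 0.2304) / 0.0196
  = 7.1878 · 0.4804 / 0.0196
  = 176.17
Design effect: 2.2 × 176.17 = 387.58.
Round up → n = 388 per group.

n = 388 per group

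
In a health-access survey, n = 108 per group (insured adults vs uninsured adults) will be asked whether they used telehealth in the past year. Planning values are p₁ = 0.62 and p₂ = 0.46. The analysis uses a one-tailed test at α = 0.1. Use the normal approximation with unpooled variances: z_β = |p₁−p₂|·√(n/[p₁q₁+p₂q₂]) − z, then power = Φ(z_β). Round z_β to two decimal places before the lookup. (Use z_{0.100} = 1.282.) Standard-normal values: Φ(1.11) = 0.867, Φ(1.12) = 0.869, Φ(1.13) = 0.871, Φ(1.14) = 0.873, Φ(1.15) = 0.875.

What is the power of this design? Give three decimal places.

Power ≈ 0.867

z_β = |p₁−p₂|·√(n/[p₁q₁+p₂q₂]) − z_α
    = 0.16 · √(108/0.4840) − 1.282
    = 0.16 · 14.9379 − 1.282
    = 2.3901 − 1.282 = 1.1081 → 1.11
Power = Φ(1.11) = 0.867.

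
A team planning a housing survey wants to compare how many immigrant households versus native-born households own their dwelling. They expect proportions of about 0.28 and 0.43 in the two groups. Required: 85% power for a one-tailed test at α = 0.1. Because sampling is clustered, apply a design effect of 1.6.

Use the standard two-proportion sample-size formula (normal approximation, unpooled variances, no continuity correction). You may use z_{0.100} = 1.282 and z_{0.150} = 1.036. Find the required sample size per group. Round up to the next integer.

n = (z_α + z_β)² · [p₁(1−p₁) + p₂(1−p₂)] / (p₁ − p₂)²
  = (1.282 + 1.036)² · (0.28·0.72 + 0.43·0.57) / (-0.15)²
  = (2.318)² · (0.2016 + 0.2451) / 0.0225
  = 5.3731 · 0.4467 / 0.0225
  = 106.67
Design effect: 1.6 × 106.67 = 170.68.
Round up → n = 171 per group.

n = 171 per group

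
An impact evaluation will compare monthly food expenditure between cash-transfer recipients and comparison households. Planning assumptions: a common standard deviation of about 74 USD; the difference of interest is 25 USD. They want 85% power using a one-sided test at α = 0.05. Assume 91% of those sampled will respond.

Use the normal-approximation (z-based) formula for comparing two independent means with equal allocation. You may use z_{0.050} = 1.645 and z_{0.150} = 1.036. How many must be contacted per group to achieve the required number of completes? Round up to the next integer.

n = (z_α + z_β)² · (σ₁² + σ₂²) / δ²
  = (1.645 + 1.036)² · (2·74² = 10952) / 25²
  = 7.1878 · 10952 / 625
  = 125.95
Adjust for 91% response: 125.95 / 0.91 = 138.41.
Round up → n = 139 per group.

n = 139 per group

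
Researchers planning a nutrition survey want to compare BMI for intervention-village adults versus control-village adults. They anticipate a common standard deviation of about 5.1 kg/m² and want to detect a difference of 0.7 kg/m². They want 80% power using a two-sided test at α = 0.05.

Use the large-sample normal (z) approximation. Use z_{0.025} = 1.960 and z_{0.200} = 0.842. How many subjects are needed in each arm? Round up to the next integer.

n = (z_{α/2} + z_β)² · (σ₁² + σ₂²) / δ²
  = (1.960 + 0.842)² · (2·5.1² = 52.02) / 0.7²
  = 7.8512 · 52.02 / 0.49
  = 833.51
Round up → n = 834 per group.

n = 834 per group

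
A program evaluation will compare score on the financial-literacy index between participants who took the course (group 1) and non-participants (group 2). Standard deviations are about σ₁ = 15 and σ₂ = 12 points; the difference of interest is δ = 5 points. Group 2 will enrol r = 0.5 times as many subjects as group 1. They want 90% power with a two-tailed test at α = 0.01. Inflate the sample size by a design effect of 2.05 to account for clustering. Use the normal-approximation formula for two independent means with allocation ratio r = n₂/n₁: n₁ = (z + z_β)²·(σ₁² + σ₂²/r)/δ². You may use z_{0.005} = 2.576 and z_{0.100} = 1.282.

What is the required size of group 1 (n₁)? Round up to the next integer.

n₁ = 627

n₁ = (z_{α/2} + z_β)² · (σ₁² + σ₂²/r) / δ²
   = (2.576 + 1.282)² · (15² + 12²/0.5) / 5²
   = 14.8842 · (225 + 288) / 25
   = 14.8842 · 513 / 25
   = 305.42
Design effect: 2.05 × 305.42 = 626.12.
Round up → n₁ = 627; n₂ = r·n₁ = 0.5 × 627 = 314.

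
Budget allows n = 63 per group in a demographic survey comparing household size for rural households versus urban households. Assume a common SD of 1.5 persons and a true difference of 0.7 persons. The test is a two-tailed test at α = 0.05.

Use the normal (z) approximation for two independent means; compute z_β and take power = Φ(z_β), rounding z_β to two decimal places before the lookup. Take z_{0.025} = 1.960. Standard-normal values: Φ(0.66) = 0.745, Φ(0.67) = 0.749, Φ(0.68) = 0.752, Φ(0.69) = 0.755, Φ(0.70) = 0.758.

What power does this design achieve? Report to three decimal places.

z_β = δ·√(n/(σ₁²+σ₂²)) − z_{α/2}
    = 0.7 · √(63/4.5) − 1.960
    = 0.7 · 3.74166 − 1.960
    = 2.6192 − 1.960 = 0.6592 → 0.66
Power = Φ(0.66) = 0.745.

Power ≈ 0.745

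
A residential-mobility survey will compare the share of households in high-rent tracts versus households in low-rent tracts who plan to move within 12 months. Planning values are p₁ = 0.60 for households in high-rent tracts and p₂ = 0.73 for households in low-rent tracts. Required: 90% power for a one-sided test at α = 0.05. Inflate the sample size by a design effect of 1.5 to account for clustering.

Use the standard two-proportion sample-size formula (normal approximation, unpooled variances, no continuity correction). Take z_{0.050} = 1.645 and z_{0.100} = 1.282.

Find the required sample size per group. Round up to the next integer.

n = 333 per group

n = (z_α + z_β)² · [p₁(1−p₁) + p₂(1−p₂)] / (p₁ − p₂)²
  = (1.645 + 1.282)² · (0.60·0.40 + 0.73·0.27) / (-0.13)²
  = (2.927)² · (0.2400 + 0.1971) / 0.0169
  = 8.5673 · 0.4371 / 0.0169
  = 221.58
Design effect: 1.5 × 221.58 = 332.38.
Round up → n = 333 per group.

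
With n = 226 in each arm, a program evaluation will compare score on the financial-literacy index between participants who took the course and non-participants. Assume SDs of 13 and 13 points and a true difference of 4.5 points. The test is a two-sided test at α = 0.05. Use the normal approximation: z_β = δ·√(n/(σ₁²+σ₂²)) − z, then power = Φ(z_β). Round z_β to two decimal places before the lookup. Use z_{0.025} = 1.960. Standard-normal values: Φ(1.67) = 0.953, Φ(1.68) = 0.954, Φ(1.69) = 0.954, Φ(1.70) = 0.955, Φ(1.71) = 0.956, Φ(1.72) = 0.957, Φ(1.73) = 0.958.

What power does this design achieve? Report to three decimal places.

Power ≈ 0.957

z_β = δ·√(n/(σ₁²+σ₂²)) − z_{α/2}
    = 4.5 · √(226/338) − 1.960
    = 4.5 · 0.81770 − 1.960
    = 3.6797 − 1.960 = 1.7197 → 1.72
Power = Φ(1.72) = 0.957.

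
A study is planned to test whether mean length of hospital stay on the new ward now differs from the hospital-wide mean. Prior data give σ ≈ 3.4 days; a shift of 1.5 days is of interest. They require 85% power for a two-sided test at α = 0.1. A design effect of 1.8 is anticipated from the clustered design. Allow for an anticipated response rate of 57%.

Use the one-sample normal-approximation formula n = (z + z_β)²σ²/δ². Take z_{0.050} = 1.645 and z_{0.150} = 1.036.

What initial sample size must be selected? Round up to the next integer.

n = (z_{α/2} + z_β)² · σ² / δ²
  = (1.645 + 1.036)² · 3.4² / 1.5²
  = 7.1878 · 11.56 / 2.25
  = 36.93
Design effect: 1.8 × 36.93 = 66.47.
Adjust for 57% response: 66.47 / 0.57 = 116.62.
Round up → n = 117.

n = 117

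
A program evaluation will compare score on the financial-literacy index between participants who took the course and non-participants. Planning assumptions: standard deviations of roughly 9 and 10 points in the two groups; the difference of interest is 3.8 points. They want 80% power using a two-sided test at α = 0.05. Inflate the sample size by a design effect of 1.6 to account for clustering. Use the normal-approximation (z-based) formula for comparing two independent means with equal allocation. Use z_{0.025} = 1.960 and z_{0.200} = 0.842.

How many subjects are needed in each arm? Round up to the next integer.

n = (z_{α/2} + z_β)² · (σ₁² + σ₂²) / δ²
  = (1.960 + 0.842)² · (9² + 10² = 181) / 3.8²
  = 7.8512 · 181 / 14.44
  = 98.41
Design effect: 1.6 × 98.41 = 157.46.
Round up → n = 158 per group.

n = 158 per group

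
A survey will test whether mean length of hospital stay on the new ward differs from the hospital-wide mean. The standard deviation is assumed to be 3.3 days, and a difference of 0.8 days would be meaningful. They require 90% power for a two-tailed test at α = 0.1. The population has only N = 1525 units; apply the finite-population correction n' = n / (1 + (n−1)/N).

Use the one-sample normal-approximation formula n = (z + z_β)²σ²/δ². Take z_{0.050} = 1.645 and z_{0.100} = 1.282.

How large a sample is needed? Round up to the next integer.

n = 134

n = (z_{α/2} + z_β)² · σ² / δ²
  = (1.645 + 1.282)² · 3.3² / 0.8²
  = 8.5673 · 10.89 / 0.64
  = 145.78
Finite-population correction (N = 1525): 145.78 / (1 + (145.78 − 1)/1525) = 133.14.
Round up → n = 134.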